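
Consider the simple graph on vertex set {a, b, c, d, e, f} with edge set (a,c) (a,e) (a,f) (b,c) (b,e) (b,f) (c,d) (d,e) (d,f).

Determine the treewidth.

3

A width-3 tree decomposition is:
Bags: B1 = {c, d, e, f}  B2 = {a, c, e, f}  B3 = {b, c, e, f}
Tree: B1–B2, B2–B3
The largest bag has 4 vertices, giving width 3; this decomposition certifies tw(G) ≤ 3. For the lower bound: the 4 vertex sets {d,f}, {a,c}, {e}, {b} are disjoint, each induces a connected subgraph, and every pair is joined by at least one edge of G. Contracting each set to a single vertex therefore yields K_{4} as a minor, and since treewidth is minor-monotone, tw(G) ≥ tw(K_{4}) = 3. Combining the bounds, tw(G) = 3.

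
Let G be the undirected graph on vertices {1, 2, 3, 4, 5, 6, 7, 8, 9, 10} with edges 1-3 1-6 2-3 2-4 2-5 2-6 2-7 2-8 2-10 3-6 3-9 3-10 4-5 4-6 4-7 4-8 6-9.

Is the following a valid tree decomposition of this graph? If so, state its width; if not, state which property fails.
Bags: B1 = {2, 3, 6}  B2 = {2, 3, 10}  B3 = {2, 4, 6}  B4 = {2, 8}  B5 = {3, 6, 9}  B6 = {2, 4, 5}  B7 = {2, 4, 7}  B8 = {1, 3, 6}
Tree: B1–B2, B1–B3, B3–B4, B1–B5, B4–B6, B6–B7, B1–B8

No — edge (4,8) lies in no bag.

A tree decomposition must satisfy three properties: every vertex lies in some bag; for every edge, both endpoints lie together in some bag; and for every vertex, the bags containing it form a connected subtree. Here edge (4,8) lies in no bag, so the decomposition is invalid.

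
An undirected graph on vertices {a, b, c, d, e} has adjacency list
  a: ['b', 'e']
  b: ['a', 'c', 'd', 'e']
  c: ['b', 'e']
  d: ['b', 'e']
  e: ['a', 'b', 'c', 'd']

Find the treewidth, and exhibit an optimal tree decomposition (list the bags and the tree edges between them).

Every bag has size at most 3, so the width is 3 − 1 = 2 and tw(G) ≤ 2. Conversely, {b, d, e} is a clique of size 3, and the vertices of any clique must share a bag in every tree decomposition; so some bag has ≥ 3 vertices and tw(G) ≥ 2. Therefore the treewidth is 2.

Treewidth 2.
One such decomposition:
Bags: B1 = {b, c, e}  B2 = {a, b, e}  B3 = {b, d, e}
Tree: B1–B2, B1–B3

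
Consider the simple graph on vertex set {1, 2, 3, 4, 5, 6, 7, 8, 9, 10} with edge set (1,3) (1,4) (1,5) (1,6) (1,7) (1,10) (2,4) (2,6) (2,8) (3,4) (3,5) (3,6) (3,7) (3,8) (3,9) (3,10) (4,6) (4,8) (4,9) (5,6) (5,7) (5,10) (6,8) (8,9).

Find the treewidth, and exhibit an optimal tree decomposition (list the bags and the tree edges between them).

The largest bag has 4 vertices, giving width 3; this decomposition certifies tw(G) ≤ 3. For the lower bound, the 4 vertices {2, 4, 6, 8} are pairwise adjacent, and any tree decomposition puts a clique entirely inside one bag — forcing width ≥ 3. Hence tw(G) = 3 exactly.

Treewidth 3.
One optimal decomposition is:
Bags: B1 = {1, 3, 4, 6}  B2 = {3, 4, 6, 8}  B3 = {3, 4, 8, 9}  B4 = {1, 3, 5, 6}  B5 = {1, 3, 5, 7}  B6 = {1, 3, 5, 10}  B7 = {2, 4, 6, 8}
Tree: B1–B2, B2–B3, B1–B4, B4–B5, B5–B6, B2–B7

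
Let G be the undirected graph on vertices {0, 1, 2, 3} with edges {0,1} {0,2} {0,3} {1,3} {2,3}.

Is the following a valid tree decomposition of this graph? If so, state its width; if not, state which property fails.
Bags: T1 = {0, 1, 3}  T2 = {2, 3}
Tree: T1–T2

A tree decomposition must satisfy three properties: every vertex lies in some bag; for every edge, both endpoints lie together in some bag; and for every vertex, the bags containing it form a connected subtree. Here edge (0,2) lies in no bag, so the decomposition is invalid.

No — edge (0,2) lies in no bag.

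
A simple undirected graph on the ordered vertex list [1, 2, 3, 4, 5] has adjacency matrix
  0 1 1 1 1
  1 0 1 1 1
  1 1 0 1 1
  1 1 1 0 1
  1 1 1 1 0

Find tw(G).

4

A width-4 tree decomposition is:
Bags: B1 = {1, 2, 3, 4, 5}
Tree: (single bag)
With just one bag of size 5, the width is 5 − 1 = 4, so tw(G) ≤ 4. On the other hand G contains the 5-clique {1, 2, 3, 4, 5}. A clique must lie in a single bag of any decomposition, so no decomposition can have width below 4. The upper and lower bounds meet at 4, so that is the treewidth.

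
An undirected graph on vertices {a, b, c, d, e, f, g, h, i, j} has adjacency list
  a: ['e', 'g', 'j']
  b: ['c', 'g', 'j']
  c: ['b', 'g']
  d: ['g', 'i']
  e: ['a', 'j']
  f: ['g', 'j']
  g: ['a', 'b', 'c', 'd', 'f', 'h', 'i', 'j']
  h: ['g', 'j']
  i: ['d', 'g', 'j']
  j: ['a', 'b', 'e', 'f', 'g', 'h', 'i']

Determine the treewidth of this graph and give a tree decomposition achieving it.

Treewidth 2.
One optimal decomposition is:
Bags: B1 = {f, g, j}  B2 = {a, g, j}  B3 = {g, i, j}  B4 = {a, e, j}  B5 = {d, g, i}  B6 = {g, h, j}  B7 = {b, g, j}  B8 = {b, c, g}
Tree: B1–B2, B1–B3, B2–B4, B3–B5, B2–B6, B3–B7, B7–B8

Every bag has size at most 3, so the width is 3 − 1 = 2 and tw(G) ≤ 2. For the lower bound, the 3 vertices {d, g, i} are pairwise adjacent, and any tree decomposition puts a clique entirely inside one bag — forcing width ≥ 2. The upper and lower bounds meet at 2, so that is the treewidth.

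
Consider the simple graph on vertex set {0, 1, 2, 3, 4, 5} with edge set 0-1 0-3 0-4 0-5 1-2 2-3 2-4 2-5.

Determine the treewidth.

2

A width-2 tree decomposition is:
Bags: B1 = {0, 2, 4}  B2 = {0, 1, 2}  B3 = {0, 2, 3}  B4 = {0, 2, 5}
Tree: B1–B2, B2–B3, B3–B4
The largest bag has 3 vertices, giving width 2; this decomposition certifies tw(G) ≤ 2. For the lower bound, G contains the cycle 2–4–0–1–2, so G is not a forest; only forests have treewidth ≤ 1, hence tw(G) ≥ 2. Combining the bounds, tw(G) = 2.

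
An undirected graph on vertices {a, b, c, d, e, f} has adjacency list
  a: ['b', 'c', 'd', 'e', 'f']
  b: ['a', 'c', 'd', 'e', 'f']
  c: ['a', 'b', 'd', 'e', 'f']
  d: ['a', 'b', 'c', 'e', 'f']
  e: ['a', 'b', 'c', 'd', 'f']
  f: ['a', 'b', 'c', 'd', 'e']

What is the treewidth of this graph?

5

A width-5 tree decomposition is:
Bags: B1 = {a, b, c, d, e, f}
Tree: (single bag)
With just one bag of size 6, the width is 6 − 1 = 5, so tw(G) ≤ 5. On the other hand G contains the 6-clique {a, b, c, d, e, f}. A clique must lie in a single bag of any decomposition, so no decomposition can have width below 5. Hence tw(G) = 5 exactly.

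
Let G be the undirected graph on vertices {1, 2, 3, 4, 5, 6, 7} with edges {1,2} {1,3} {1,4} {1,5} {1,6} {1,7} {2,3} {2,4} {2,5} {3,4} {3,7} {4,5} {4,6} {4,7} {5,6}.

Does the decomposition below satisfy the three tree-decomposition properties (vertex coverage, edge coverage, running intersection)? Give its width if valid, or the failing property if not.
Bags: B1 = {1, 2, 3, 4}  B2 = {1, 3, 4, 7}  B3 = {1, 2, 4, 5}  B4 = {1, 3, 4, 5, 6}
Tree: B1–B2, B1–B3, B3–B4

No — bags containing vertex 3 are not connected in the tree.

A tree decomposition must satisfy three properties: every vertex lies in some bag; for every edge, both endpoints lie together in some bag; and for every vertex, the bags containing it form a connected subtree. Here bags containing vertex 3 are not connected in the tree, so the decomposition is invalid.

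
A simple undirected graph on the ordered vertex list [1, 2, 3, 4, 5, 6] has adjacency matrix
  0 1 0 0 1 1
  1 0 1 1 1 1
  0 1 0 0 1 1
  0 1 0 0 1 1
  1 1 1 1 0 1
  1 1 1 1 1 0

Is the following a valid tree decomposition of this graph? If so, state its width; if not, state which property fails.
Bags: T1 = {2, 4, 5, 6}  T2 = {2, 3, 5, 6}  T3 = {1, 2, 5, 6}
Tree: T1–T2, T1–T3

Yes; width 3.

Vertex coverage: the bags together contain {1, 2, 3, 4, 5, 6}, the full vertex set. Edge coverage: each edge of G has both endpoints in at least one bag. Running intersection: for every vertex, the bags containing it form a connected subtree. All three properties hold, so this is a valid tree decomposition of width max|bag| − 1 = 3, and hence tw(G) ≤ 3.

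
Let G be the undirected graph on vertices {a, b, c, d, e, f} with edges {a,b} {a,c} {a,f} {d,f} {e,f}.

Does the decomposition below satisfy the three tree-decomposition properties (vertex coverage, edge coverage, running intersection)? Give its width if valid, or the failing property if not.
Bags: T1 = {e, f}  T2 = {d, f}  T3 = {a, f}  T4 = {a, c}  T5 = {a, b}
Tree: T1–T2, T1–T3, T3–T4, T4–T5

Yes; width 1.

Vertex coverage: the bags together contain {a, b, c, d, e, f}, the full vertex set. Edge coverage: each edge of G has both endpoints in at least one bag. Running intersection: for every vertex, the bags containing it form a connected subtree. All three properties hold, so this is a valid tree decomposition of width max|bag| − 1 = 1, and hence tw(G) ≤ 1.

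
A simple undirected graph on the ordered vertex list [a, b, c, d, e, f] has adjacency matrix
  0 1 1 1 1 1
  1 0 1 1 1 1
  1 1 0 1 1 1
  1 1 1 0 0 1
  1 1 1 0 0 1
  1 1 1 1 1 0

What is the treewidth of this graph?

4

A width-4 tree decomposition is:
Bags: B1 = {a, b, c, d, f}  B2 = {a, b, c, e, f}
Tree: B1–B2
The largest bag has 5 vertices, giving width 4; this decomposition certifies tw(G) ≤ 4. For the lower bound, the 5 vertices {a, b, c, d, f} are pairwise adjacent, and any tree decomposition puts a clique entirely inside one bag — forcing width ≥ 4. Therefore the treewidth is 4.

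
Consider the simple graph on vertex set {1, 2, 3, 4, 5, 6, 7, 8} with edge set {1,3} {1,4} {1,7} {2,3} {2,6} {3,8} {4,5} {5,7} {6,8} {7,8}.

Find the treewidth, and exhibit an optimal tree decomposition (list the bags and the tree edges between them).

Treewidth 2.
One optimal decomposition is:
Bags: B1 = {2, 6, 8}  B2 = {2, 3, 8}  B3 = {3, 7, 8}  B4 = {1, 3, 7}  B5 = {1, 5, 7}  B6 = {1, 4, 5}
Tree: B1–B2, B2–B3, B3–B4, B4–B5, B5–B6

Every bag has size at most 3, so the width is 3 − 1 = 2 and tw(G) ≤ 2. Since 6–2–3–8–6 is a cycle in G, G is not acyclic. Forests are exactly the graphs of treewidth ≤ 1, so tw(G) ≥ 2. Hence tw(G) = 2 exactly.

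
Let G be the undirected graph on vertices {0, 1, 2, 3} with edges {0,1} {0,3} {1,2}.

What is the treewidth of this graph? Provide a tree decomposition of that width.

Treewidth 1.
One such decomposition:
Bags: B1 = {1, 2}  B2 = {0, 1}  B3 = {0, 3}
Tree: B1–B2, B2–B3

Each bag holds 2 vertices, so the decomposition has width 1, which upper-bounds the treewidth. Since G has at least one edge (e.g. 2–1), it is not an edgeless graph, so tw(G) ≥ 1. Hence tw(G) = 1 exactly.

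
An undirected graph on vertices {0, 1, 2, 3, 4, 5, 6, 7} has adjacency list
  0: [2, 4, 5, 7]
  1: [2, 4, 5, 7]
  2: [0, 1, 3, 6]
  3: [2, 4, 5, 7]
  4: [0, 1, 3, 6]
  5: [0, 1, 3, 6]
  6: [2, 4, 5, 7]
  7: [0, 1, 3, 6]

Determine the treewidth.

A width-4 tree decomposition is:
Bags: B1 = {0, 1, 2, 3, 6}  B2 = {0, 1, 3, 4, 6}  B3 = {0, 1, 3, 6, 7}  B4 = {0, 1, 3, 5, 6}
Tree: B1–B2, B2–B3, B3–B4
Every bag has size at most 5, so the width is 5 − 1 = 4 and tw(G) ≤ 4. For the lower bound: the 5 vertex sets {2,6}, {1,4}, {3,7}, {0}, {5} are disjoint, each induces a connected subgraph, and every pair is joined by at least one edge of G. Contracting each set to a single vertex therefore yields K_{5} as a minor, and since treewidth is minor-monotone, tw(G) ≥ tw(K_{5}) = 4. Combining the bounds, tw(G) = 4.

4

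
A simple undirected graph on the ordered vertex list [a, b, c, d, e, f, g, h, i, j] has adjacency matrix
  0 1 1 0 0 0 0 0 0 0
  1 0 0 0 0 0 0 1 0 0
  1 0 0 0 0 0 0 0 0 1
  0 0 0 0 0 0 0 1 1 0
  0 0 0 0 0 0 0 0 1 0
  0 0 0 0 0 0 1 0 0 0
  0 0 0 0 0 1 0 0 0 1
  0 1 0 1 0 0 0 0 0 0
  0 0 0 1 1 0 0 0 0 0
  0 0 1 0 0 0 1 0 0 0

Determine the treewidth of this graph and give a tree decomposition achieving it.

Every bag has size at most 2, so the width is 2 − 1 = 1 and tw(G) ≤ 1. Any graph with an edge has treewidth ≥ 1, and G has the edge f–g. Combining the bounds, tw(G) = 1.

Treewidth 1.
One such decomposition:
Bags: B1 = {f, g}  B2 = {g, j}  B3 = {c, j}  B4 = {a, c}  B5 = {a, b}  B6 = {b, h}  B7 = {d, h}  B8 = {d, i}  B9 = {e, i}
Tree: B1–B2, B2–B3, B3–B4, B4–B5, B5–B6, B6–B7, B7–B8, B8–B9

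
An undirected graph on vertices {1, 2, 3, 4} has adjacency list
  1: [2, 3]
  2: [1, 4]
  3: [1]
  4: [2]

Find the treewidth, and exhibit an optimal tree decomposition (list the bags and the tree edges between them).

Treewidth 1.
Bags: B1 = {2, 4}  B2 = {1, 2}  B3 = {1, 3}
Tree: B1–B2, B2–B3

Every bag has size at most 2, so the width is 2 − 1 = 1 and tw(G) ≤ 1. Since G has at least one edge (e.g. 2–4), it is not an edgeless graph, so tw(G) ≥ 1. Combining the bounds, tw(G) = 1.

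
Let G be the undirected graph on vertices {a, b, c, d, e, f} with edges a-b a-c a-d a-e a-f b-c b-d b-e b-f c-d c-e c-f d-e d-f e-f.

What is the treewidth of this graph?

A width-5 tree decomposition is:
Bags: B1 = {a, b, c, d, e, f}
Tree: (single bag)
With just one bag of size 6, the width is 6 − 1 = 5, so tw(G) ≤ 5. Conversely, {a, b, c, d, e, f} is a clique of size 6, and the vertices of any clique must share a bag in every tree decomposition; so some bag has ≥ 6 vertices and tw(G) ≥ 5. Hence tw(G) = 5 exactly.

5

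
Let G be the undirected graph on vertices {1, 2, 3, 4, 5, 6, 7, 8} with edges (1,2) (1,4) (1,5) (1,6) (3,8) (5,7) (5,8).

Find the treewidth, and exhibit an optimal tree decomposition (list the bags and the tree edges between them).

Treewidth 1.
One optimal decomposition is:
Bags: B1 = {5, 8}  B2 = {1, 5}  B3 = {1, 2}  B4 = {3, 8}  B5 = {1, 6}  B6 = {1, 4}  B7 = {5, 7}
Tree: B1–B2, B2–B3, B1–B4, B3–B5, B2–B6, B1–B7

Every bag has size at most 2, so the width is 2 − 1 = 1 and tw(G) ≤ 1. Since G has at least one edge (e.g. 5–8), it is not an edgeless graph, so tw(G) ≥ 1. The upper and lower bounds meet at 1, so that is the treewidth.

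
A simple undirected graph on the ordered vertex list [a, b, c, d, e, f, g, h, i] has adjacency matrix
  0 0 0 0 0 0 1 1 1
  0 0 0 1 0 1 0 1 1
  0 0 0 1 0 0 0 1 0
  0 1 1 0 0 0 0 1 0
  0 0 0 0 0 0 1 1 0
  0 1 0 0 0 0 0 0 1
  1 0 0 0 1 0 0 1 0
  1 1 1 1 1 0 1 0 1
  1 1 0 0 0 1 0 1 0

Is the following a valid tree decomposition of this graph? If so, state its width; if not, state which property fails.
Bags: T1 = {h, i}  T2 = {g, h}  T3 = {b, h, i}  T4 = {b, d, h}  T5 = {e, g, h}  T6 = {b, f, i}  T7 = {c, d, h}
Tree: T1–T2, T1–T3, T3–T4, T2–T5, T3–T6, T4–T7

A tree decomposition must satisfy three properties: every vertex lies in some bag; for every edge, both endpoints lie together in some bag; and for every vertex, the bags containing it form a connected subtree. Here vertex a appears in no bag, so the decomposition is invalid.

No — vertex a appears in no bag.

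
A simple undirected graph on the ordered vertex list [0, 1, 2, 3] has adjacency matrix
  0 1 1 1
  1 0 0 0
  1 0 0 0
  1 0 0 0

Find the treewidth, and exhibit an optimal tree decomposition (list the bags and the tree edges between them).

Treewidth 1.
One optimal decomposition is:
Bags: B1 = {0, 2}  B2 = {0, 3}  B3 = {0, 1}
Tree: B1–B2, B1–B3

The largest bag has 2 vertices, giving width 1; this decomposition certifies tw(G) ≤ 1. G has an edge, so its treewidth is at least 1. Hence tw(G) = 1 exactly.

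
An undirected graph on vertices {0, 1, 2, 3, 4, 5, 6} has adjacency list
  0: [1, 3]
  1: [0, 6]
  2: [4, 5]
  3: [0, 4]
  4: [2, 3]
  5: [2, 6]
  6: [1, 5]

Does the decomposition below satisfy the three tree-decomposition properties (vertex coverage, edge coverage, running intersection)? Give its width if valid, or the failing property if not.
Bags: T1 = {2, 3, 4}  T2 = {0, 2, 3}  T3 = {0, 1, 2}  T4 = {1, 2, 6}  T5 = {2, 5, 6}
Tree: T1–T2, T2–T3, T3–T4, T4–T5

Checking the three conditions: (i) the bags cover all of {0, 1, 2, 3, 4, 5, 6}; (ii) for each edge, some bag contains both endpoints; (iii) the bags containing any fixed vertex form a subtree. All hold, so the decomposition is valid with width 3 − 1 = 2.

Yes; width 2.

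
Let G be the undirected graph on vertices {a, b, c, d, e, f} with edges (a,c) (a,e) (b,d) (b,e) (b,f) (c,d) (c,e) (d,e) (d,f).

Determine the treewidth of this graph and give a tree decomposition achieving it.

Treewidth 2.
One optimal decomposition is:
Bags: B1 = {a, c, e}  B2 = {c, d, e}  B3 = {b, d, e}  B4 = {b, d, f}
Tree: B1–B2, B2–B3, B3–B4

Every bag has size at most 3, so the width is 3 − 1 = 2 and tw(G) ≤ 2. On the other hand G contains the 3-clique {c, d, e}. A clique must lie in a single bag of any decomposition, so no decomposition can have width below 2. Combining the bounds, tw(G) = 2.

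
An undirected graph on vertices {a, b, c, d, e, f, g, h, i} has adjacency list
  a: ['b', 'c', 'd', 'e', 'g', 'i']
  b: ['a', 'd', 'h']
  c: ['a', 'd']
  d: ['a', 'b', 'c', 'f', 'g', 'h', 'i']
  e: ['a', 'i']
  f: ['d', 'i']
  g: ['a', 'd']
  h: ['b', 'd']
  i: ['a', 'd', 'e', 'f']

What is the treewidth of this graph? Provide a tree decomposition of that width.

Every bag has size at most 3, so the width is 3 − 1 = 2 and tw(G) ≤ 2. On the other hand G contains the 3-clique {a, d, g}. A clique must lie in a single bag of any decomposition, so no decomposition can have width below 2. Therefore the treewidth is 2.

Treewidth 2.
Bags: B1 = {a, b, d}  B2 = {b, d, h}  B3 = {a, d, i}  B4 = {a, c, d}  B5 = {a, d, g}  B6 = {a, e, i}  B7 = {d, f, i}
Tree: B1–B2, B1–B3, B3–B4, B3–B5, B3–B6, B3–B7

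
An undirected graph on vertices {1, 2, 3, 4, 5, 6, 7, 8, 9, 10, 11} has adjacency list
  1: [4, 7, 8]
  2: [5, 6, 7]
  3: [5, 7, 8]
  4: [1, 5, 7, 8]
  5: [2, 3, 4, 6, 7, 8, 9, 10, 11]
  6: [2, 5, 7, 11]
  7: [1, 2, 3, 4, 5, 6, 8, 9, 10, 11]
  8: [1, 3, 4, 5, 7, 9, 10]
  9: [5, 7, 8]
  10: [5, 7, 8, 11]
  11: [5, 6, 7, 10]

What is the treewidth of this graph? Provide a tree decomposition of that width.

The largest bag has 4 vertices, giving width 3; this decomposition certifies tw(G) ≤ 3. Conversely, {1, 4, 7, 8} is a clique of size 4, and the vertices of any clique must share a bag in every tree decomposition; so some bag has ≥ 4 vertices and tw(G) ≥ 3. The upper and lower bounds meet at 3, so that is the treewidth.

Treewidth 3.
Bags: B1 = {5, 7, 10, 11}  B2 = {5, 7, 8, 10}  B3 = {5, 6, 7, 11}  B4 = {5, 7, 8, 9}  B5 = {3, 5, 7, 8}  B6 = {4, 5, 7, 8}  B7 = {2, 5, 6, 7}  B8 = {1, 4, 7, 8}
Tree: B1–B2, B1–B3, B2–B4, B4–B5, B4–B6, B3–B7, B6–B8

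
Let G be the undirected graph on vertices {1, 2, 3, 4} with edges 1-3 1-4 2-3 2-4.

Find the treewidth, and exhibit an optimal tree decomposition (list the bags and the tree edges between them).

Each bag holds 3 vertices, so the decomposition has width 2, which upper-bounds the treewidth. Since 2–4–1–3–2 is a cycle in G, G is not acyclic. Forests are exactly the graphs of treewidth ≤ 1, so tw(G) ≥ 2. Therefore the treewidth is 2.

Treewidth 2.
One such decomposition:
Bags: B1 = {1, 2, 4}  B2 = {1, 2, 3}
Tree: B1–B2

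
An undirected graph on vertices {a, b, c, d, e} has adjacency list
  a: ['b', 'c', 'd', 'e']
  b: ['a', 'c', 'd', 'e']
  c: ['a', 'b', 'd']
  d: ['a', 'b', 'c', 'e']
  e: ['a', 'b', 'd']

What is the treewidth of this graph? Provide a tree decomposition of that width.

Each bag holds 4 vertices, so the decomposition has width 3, which upper-bounds the treewidth. For the lower bound, the 4 vertices {a, b, d, e} are pairwise adjacent, and any tree decomposition puts a clique entirely inside one bag — forcing width ≥ 3. Combining the bounds, tw(G) = 3.

Treewidth 3.
One optimal decomposition is:
Bags: B1 = {a, b, c, d}  B2 = {a, b, d, e}
Tree: B1–B2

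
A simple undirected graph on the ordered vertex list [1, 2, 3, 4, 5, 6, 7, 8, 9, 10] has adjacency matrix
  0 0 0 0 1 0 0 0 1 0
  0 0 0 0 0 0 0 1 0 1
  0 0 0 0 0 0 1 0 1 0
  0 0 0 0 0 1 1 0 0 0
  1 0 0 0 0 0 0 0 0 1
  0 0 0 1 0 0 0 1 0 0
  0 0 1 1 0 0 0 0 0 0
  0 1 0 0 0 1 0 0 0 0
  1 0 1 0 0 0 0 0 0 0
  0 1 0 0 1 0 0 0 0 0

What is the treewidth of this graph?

A width-2 tree decomposition is:
Bags: B1 = {3, 7, 9}  B2 = {1, 7, 9}  B3 = {1, 5, 7}  B4 = {5, 7, 10}  B5 = {2, 7, 10}  B6 = {2, 7, 8}  B7 = {6, 7, 8}  B8 = {4, 6, 7}
Tree: B1–B2, B2–B3, B3–B4, B4–B5, B5–B6, B6–B7, B7–B8
The largest bag has 3 vertices, giving width 2; this decomposition certifies tw(G) ≤ 2. Since 7–3–9–1–5–10–2–8–6–4–7 is a cycle in G, G is not acyclic. Forests are exactly the graphs of treewidth ≤ 1, so tw(G) ≥ 2. Hence tw(G) = 2 exactly.

2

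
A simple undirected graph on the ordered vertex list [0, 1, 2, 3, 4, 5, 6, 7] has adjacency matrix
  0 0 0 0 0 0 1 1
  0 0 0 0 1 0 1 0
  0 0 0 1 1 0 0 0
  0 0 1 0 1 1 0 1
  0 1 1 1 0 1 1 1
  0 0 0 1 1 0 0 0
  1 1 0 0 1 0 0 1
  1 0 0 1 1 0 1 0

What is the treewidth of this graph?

2

A width-2 tree decomposition is:
Bags: B1 = {2, 3, 4}  B2 = {3, 4, 7}  B3 = {4, 6, 7}  B4 = {0, 6, 7}  B5 = {1, 4, 6}  B6 = {3, 4, 5}
Tree: B1–B2, B2–B3, B3–B4, B3–B5, B2–B6
The largest bag has 3 vertices, giving width 2; this decomposition certifies tw(G) ≤ 2. On the other hand G contains the 3-clique {0, 6, 7}. A clique must lie in a single bag of any decomposition, so no decomposition can have width below 2. Hence tw(G) = 2 exactly.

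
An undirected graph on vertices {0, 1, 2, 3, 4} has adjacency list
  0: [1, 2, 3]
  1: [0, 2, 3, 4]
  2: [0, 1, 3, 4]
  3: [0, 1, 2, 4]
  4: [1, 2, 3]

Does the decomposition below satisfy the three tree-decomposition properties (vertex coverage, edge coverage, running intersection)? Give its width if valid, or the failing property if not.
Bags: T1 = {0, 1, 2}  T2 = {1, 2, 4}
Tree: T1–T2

A tree decomposition must satisfy three properties: every vertex lies in some bag; for every edge, both endpoints lie together in some bag; and for every vertex, the bags containing it form a connected subtree. Here vertex 3 appears in no bag, so the decomposition is invalid.

No — vertex 3 appears in no bag.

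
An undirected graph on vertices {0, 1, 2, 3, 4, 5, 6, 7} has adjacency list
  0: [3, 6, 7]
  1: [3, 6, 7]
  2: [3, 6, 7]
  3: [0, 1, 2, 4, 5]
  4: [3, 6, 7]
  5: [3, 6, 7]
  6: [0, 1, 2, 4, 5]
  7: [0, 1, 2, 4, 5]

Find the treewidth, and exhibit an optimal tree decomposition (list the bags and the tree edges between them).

Treewidth 3.
Bags: B1 = {3, 4, 6, 7}  B2 = {2, 3, 6, 7}  B3 = {1, 3, 6, 7}  B4 = {0, 3, 6, 7}  B5 = {3, 5, 6, 7}
Tree: B1–B2, B2–B3, B3–B4, B4–B5

Every bag has size at most 4, so the width is 4 − 1 = 3 and tw(G) ≤ 3. For the lower bound: the 4 vertex sets {3,4}, {2,7}, {6}, {1} are disjoint, each induces a connected subgraph, and every pair is joined by at least one edge of G. Contracting each set to a single vertex therefore yields K_{4} as a minor, and since treewidth is minor-monotone, tw(G) ≥ tw(K_{4}) = 3. Therefore the treewidth is 3.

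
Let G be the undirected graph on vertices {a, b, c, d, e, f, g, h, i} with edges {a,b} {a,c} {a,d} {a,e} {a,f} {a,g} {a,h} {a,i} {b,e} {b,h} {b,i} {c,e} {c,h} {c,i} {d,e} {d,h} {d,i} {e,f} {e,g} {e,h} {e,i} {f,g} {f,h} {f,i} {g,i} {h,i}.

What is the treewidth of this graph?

4

A width-4 tree decomposition is:
Bags: B1 = {a, e, f, h, i}  B2 = {a, c, e, h, i}  B3 = {a, b, e, h, i}  B4 = {a, d, e, h, i}  B5 = {a, e, f, g, i}
Tree: B1–B2, B2–B3, B3–B4, B1–B5
The largest bag has 5 vertices, giving width 4; this decomposition certifies tw(G) ≤ 4. Conversely, {a, e, f, g, i} is a clique of size 5, and the vertices of any clique must share a bag in every tree decomposition; so some bag has ≥ 5 vertices and tw(G) ≥ 4. Hence tw(G) = 4 exactly.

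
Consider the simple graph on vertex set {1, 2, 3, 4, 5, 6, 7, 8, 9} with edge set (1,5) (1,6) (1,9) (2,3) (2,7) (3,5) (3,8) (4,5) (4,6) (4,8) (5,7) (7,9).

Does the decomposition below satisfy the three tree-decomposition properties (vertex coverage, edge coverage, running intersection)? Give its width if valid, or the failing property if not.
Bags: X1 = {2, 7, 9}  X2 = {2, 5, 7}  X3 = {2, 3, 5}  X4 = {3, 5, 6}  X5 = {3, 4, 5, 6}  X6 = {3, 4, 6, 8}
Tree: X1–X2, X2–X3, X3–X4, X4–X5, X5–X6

No — vertex 1 appears in no bag.

A tree decomposition must satisfy three properties: every vertex lies in some bag; for every edge, both endpoints lie together in some bag; and for every vertex, the bags containing it form a connected subtree. Here vertex 1 appears in no bag, so the decomposition is invalid.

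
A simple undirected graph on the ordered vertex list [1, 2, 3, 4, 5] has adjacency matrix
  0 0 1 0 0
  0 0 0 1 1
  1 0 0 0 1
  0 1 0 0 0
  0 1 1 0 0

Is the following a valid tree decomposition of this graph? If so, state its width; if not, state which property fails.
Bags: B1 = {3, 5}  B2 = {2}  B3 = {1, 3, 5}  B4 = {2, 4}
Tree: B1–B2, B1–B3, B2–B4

A tree decomposition must satisfy three properties: every vertex lies in some bag; for every edge, both endpoints lie together in some bag; and for every vertex, the bags containing it form a connected subtree. Here edge (5,2) lies in no bag, so the decomposition is invalid.

No — edge (5,2) lies in no bag.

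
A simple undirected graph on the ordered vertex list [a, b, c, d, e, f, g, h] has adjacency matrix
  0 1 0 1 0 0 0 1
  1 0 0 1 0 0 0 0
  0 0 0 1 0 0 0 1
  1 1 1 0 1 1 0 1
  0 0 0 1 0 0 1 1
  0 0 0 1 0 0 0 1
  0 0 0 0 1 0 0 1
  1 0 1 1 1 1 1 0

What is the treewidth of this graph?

A width-2 tree decomposition is:
Bags: B1 = {d, e, h}  B2 = {d, f, h}  B3 = {e, g, h}  B4 = {c, d, h}  B5 = {a, d, h}  B6 = {a, b, d}
Tree: B1–B2, B1–B3, B1–B4, B2–B5, B5–B6
The largest bag has 3 vertices, giving width 2; this decomposition certifies tw(G) ≤ 2. Conversely, {d, e, h} is a clique of size 3, and the vertices of any clique must share a bag in every tree decomposition; so some bag has ≥ 3 vertices and tw(G) ≥ 2. Combining the bounds, tw(G) = 2.

2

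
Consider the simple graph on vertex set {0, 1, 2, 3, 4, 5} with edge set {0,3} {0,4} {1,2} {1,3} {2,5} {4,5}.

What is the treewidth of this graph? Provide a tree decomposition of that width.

Every bag has size at most 3, so the width is 3 − 1 = 2 and tw(G) ≤ 2. The edges 0–4–5–2–1–3–0 form a cycle, so G is not a tree and its treewidth is at least 2. Therefore the treewidth is 2.

Treewidth 2.
One such decomposition:
Bags: B1 = {0, 4, 5}  B2 = {0, 2, 5}  B3 = {0, 1, 2}  B4 = {0, 1, 3}
Tree: B1–B2, B2–B3, B3–B4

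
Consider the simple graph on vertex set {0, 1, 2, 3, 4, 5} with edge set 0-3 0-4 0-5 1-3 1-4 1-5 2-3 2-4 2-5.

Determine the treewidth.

3

A width-3 tree decomposition is:
Bags: B1 = {0, 1, 2, 3}  B2 = {0, 1, 2, 5}  B3 = {0, 1, 2, 4}
Tree: B1–B2, B2–B3
Each bag holds 4 vertices, so the decomposition has width 3, which upper-bounds the treewidth. For the lower bound: the 4 vertex sets {1,3}, {2,5}, {0}, {4} are disjoint, each induces a connected subgraph, and every pair is joined by at least one edge of G. Contracting each set to a single vertex therefore yields K_{4} as a minor, and since treewidth is minor-monotone, tw(G) ≥ tw(K_{4}) = 3. Therefore the treewidth is 3.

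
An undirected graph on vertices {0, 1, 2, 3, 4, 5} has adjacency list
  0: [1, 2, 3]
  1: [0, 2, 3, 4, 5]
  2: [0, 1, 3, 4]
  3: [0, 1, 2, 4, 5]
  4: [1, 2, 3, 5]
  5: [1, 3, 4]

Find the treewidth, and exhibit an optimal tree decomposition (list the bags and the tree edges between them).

Every bag has size at most 4, so the width is 4 − 1 = 3 and tw(G) ≤ 3. For the lower bound, the 4 vertices {0, 1, 2, 3} are pairwise adjacent, and any tree decomposition puts a clique entirely inside one bag — forcing width ≥ 3. Hence tw(G) = 3 exactly.

Treewidth 3.
Bags: B1 = {1, 2, 3, 4}  B2 = {1, 3, 4, 5}  B3 = {0, 1, 2, 3}
Tree: B1–B2, B1–B3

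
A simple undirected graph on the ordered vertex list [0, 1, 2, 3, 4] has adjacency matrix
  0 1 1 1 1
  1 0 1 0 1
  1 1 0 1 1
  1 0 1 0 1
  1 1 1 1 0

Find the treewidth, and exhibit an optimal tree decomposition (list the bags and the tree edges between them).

The largest bag has 4 vertices, giving width 3; this decomposition certifies tw(G) ≤ 3. Conversely, {0, 1, 2, 4} is a clique of size 4, and the vertices of any clique must share a bag in every tree decomposition; so some bag has ≥ 4 vertices and tw(G) ≥ 3. Hence tw(G) = 3 exactly.

Treewidth 3.
One such decomposition:
Bags: B1 = {0, 1, 2, 4}  B2 = {0, 2, 3, 4}
Tree: B1–B2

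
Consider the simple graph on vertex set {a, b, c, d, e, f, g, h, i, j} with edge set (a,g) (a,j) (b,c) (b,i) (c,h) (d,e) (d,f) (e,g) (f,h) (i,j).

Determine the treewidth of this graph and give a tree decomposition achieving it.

Treewidth 2.
Bags: B1 = {d, e, g}  B2 = {a, d, g}  B3 = {a, d, j}  B4 = {d, i, j}  B5 = {b, d, i}  B6 = {b, c, d}  B7 = {c, d, h}  B8 = {d, f, h}
Tree: B1–B2, B2–B3, B3–B4, B4–B5, B5–B6, B6–B7, B7–B8

The largest bag has 3 vertices, giving width 2; this decomposition certifies tw(G) ≤ 2. For the lower bound, G contains the cycle d–e–g–a–j–i–b–c–h–f–d, so G is not a forest; only forests have treewidth ≤ 1, hence tw(G) ≥ 2. The upper and lower bounds meet at 2, so that is the treewidth.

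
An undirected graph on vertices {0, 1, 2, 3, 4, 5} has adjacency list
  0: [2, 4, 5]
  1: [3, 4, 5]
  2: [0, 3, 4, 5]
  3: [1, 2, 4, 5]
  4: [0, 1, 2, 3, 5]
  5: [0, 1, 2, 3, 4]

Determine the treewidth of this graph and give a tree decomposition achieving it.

The largest bag has 4 vertices, giving width 3; this decomposition certifies tw(G) ≤ 3. For the lower bound, the 4 vertices {1, 3, 4, 5} are pairwise adjacent, and any tree decomposition puts a clique entirely inside one bag — forcing width ≥ 3. Therefore the treewidth is 3.

Treewidth 3.
One such decomposition:
Bags: B1 = {1, 3, 4, 5}  B2 = {2, 3, 4, 5}  B3 = {0, 2, 4, 5}
Tree: B1–B2, B2–B3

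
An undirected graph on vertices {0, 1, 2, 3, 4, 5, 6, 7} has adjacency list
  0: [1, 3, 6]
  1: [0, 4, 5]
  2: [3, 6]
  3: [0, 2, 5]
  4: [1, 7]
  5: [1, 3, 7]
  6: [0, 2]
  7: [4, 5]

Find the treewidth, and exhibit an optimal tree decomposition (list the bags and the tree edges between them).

Each bag holds 3 vertices, so the decomposition has width 2, which upper-bounds the treewidth. The edges 4–7–5–1–4 form a cycle, so G is not a tree and its treewidth is at least 2. The upper and lower bounds meet at 2, so that is the treewidth.

Treewidth 2.
One such decomposition:
Bags: B1 = {1, 4, 7}  B2 = {1, 5, 7}  B3 = {0, 1, 5}  B4 = {0, 3, 5}  B5 = {0, 3, 6}  B6 = {2, 3, 6}
Tree: B1–B2, B2–B3, B3–B4, B4–B5, B5–B6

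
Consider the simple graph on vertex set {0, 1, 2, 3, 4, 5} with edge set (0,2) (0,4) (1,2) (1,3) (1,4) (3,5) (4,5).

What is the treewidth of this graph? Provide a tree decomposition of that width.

Each bag holds 3 vertices, so the decomposition has width 2, which upper-bounds the treewidth. Since 5–3–1–4–5 is a cycle in G, G is not acyclic. Forests are exactly the graphs of treewidth ≤ 1, so tw(G) ≥ 2. The upper and lower bounds meet at 2, so that is the treewidth.

Treewidth 2.
One such decomposition:
Bags: B1 = {3, 4, 5}  B2 = {1, 3, 4}  B3 = {0, 1, 4}  B4 = {0, 1, 2}
Tree: B1–B2, B2–B3, B3–B4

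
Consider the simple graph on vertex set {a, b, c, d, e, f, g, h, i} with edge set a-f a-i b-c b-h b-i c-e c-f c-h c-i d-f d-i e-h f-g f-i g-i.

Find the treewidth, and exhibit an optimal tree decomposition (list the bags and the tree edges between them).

Treewidth 2.
One such decomposition:
Bags: B1 = {a, f, i}  B2 = {c, f, i}  B3 = {b, c, i}  B4 = {b, c, h}  B5 = {d, f, i}  B6 = {c, e, h}  B7 = {f, g, i}
Tree: B1–B2, B2–B3, B3–B4, B2–B5, B4–B6, B1–B7

Every bag has size at most 3, so the width is 3 − 1 = 2 and tw(G) ≤ 2. For the lower bound, the 3 vertices {c, e, h} are pairwise adjacent, and any tree decomposition puts a clique entirely inside one bag — forcing width ≥ 2. The upper and lower bounds meet at 2, so that is the treewidth.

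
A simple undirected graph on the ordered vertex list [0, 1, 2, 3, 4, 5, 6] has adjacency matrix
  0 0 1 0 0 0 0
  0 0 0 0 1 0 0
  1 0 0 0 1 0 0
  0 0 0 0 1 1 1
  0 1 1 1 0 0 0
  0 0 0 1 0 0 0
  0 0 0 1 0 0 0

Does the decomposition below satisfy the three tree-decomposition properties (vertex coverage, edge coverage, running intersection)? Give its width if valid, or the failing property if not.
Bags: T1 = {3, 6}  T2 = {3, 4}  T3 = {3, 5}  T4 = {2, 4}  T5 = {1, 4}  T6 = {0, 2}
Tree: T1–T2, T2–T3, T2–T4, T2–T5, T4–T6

Yes; width 1.

Vertex coverage: the bags together contain {0, 1, 2, 3, 4, 5, 6}, the full vertex set. Edge coverage: each edge of G has both endpoints in at least one bag. Running intersection: for every vertex, the bags containing it form a connected subtree. All three properties hold, so this is a valid tree decomposition of width max|bag| − 1 = 1, and hence tw(G) ≤ 1.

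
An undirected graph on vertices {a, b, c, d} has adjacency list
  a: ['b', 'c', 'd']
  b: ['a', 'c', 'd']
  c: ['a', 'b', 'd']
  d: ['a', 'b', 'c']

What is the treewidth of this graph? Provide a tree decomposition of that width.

With just one bag of size 4, the width is 4 − 1 = 3, so tw(G) ≤ 3. On the other hand G contains the 4-clique {a, b, c, d}. A clique must lie in a single bag of any decomposition, so no decomposition can have width below 3. The upper and lower bounds meet at 3, so that is the treewidth.

Treewidth 3.
One such decomposition:
Bags: B1 = {a, b, c, d}
Tree: (single bag)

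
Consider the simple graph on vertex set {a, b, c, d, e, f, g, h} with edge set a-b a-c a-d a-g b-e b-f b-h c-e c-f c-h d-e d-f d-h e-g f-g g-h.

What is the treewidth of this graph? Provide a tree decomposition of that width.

Treewidth 4.
Bags: B1 = {b, c, d, e, g}  B2 = {b, c, d, f, g}  B3 = {a, b, c, d, g}  B4 = {b, c, d, g, h}
Tree: B1–B2, B2–B3, B3–B4

Every bag has size at most 5, so the width is 5 − 1 = 4 and tw(G) ≤ 4. For the lower bound: the 5 vertex sets {d,e}, {f,g}, {a,b}, {c}, {h} are disjoint, each induces a connected subgraph, and every pair is joined by at least one edge of G. Contracting each set to a single vertex therefore yields K_{5} as a minor, and since treewidth is minor-monotone, tw(G) ≥ tw(K_{5}) = 4. Combining the bounds, tw(G) = 4.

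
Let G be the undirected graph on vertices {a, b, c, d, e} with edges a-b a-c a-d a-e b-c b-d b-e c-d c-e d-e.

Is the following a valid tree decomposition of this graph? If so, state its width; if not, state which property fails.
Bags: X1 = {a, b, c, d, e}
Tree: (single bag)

Vertex coverage: the bags together contain {a, b, c, d, e}, the full vertex set. Edge coverage: each edge of G has both endpoints in at least one bag. Running intersection: for every vertex, the bags containing it form a connected subtree. All three properties hold, so this is a valid tree decomposition of width max|bag| − 1 = 4, and hence tw(G) ≤ 4.

Yes; width 4.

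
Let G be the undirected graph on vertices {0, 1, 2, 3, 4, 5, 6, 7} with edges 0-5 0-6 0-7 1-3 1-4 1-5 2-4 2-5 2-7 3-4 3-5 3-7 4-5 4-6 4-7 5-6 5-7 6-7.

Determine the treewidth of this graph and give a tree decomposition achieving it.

Treewidth 3.
One such decomposition:
Bags: B1 = {3, 4, 5, 7}  B2 = {4, 5, 6, 7}  B3 = {2, 4, 5, 7}  B4 = {0, 5, 6, 7}  B5 = {1, 3, 4, 5}
Tree: B1–B2, B1–B3, B2–B4, B1–B5

Every bag has size at most 4, so the width is 4 − 1 = 3 and tw(G) ≤ 3. On the other hand G contains the 4-clique {0, 5, 6, 7}. A clique must lie in a single bag of any decomposition, so no decomposition can have width below 3. Combining the bounds, tw(G) = 3.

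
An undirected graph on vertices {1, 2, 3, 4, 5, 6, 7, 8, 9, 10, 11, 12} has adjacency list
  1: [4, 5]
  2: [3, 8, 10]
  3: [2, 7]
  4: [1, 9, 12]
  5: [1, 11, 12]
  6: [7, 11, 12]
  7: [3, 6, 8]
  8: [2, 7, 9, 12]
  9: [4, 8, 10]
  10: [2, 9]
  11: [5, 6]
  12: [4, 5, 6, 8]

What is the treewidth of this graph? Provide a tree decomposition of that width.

Treewidth 3.
Bags: B1 = {2, 3, 9, 10}  B2 = {2, 3, 8, 9}  B3 = {3, 7, 8, 9}  B4 = {4, 7, 8, 9}  B5 = {4, 7, 8, 12}  B6 = {4, 6, 7, 12}  B7 = {1, 4, 6, 12}  B8 = {1, 5, 6, 12}  B9 = {1, 5, 6, 11}
Tree: B1–B2, B2–B3, B3–B4, B4–B5, B5–B6, B6–B7, B7–B8, B8–B9

Every bag has size at most 4, so the width is 4 − 1 = 3 and tw(G) ≤ 3. For the lower bound: the 4 vertex sets {2,3,10}, {9}, {8}, {4,6,7,12} are disjoint, each induces a connected subgraph, and every pair is joined by at least one edge of G. Contracting each set to a single vertex therefore yields K_{4} as a minor, and since treewidth is minor-monotone, tw(G) ≥ tw(K_{4}) = 3. Therefore the treewidth is 3.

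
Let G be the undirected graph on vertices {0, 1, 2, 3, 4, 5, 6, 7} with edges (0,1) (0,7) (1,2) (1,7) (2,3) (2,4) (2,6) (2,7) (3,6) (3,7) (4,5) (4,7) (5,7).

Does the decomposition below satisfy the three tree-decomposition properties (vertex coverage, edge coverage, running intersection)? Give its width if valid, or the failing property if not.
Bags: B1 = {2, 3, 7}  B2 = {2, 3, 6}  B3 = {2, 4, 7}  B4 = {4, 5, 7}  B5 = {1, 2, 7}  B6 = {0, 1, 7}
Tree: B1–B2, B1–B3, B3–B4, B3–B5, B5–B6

Yes; width 2.

Every vertex of G appears in some bag (union = {0, 1, 2, 3, 4, 5, 6, 7}); every edge is covered by a bag; and for each vertex v the set of bags containing v is connected in the bag tree. The decomposition is therefore valid. The largest bag has 3 vertices, so the width is 2.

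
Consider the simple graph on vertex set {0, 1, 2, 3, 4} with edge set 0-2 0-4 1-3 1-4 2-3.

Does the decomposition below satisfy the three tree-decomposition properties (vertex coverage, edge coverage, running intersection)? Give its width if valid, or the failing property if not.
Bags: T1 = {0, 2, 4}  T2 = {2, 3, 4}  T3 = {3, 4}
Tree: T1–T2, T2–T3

A tree decomposition must satisfy three properties: every vertex lies in some bag; for every edge, both endpoints lie together in some bag; and for every vertex, the bags containing it form a connected subtree. Here vertex 1 appears in no bag, so the decomposition is invalid.

No — vertex 1 appears in no bag.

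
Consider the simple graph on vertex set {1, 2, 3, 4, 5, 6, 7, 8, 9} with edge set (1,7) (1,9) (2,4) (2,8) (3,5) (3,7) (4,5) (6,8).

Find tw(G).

A width-1 tree decomposition is:
Bags: B1 = {6, 8}  B2 = {2, 8}  B3 = {2, 4}  B4 = {4, 5}  B5 = {3, 5}  B6 = {3, 7}  B7 = {1, 7}  B8 = {1, 9}
Tree: B1–B2, B2–B3, B3–B4, B4–B5, B5–B6, B6–B7, B7–B8
Every bag has size at most 2, so the width is 2 − 1 = 1 and tw(G) ≤ 1. G has an edge, so its treewidth is at least 1. Combining the bounds, tw(G) = 1.

1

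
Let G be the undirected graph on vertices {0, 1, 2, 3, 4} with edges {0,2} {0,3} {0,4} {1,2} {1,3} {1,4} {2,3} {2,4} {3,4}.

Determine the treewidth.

A width-3 tree decomposition is:
Bags: B1 = {0, 2, 3, 4}  B2 = {1, 2, 3, 4}
Tree: B1–B2
The largest bag has 4 vertices, giving width 3; this decomposition certifies tw(G) ≤ 3. Conversely, {0, 2, 3, 4} is a clique of size 4, and the vertices of any clique must share a bag in every tree decomposition; so some bag has ≥ 4 vertices and tw(G) ≥ 3. Therefore the treewidth is 3.

3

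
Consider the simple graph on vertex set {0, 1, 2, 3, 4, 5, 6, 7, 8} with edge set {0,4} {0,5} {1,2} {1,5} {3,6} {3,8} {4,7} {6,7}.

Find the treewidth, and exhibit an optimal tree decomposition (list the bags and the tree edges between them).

Treewidth 1.
One optimal decomposition is:
Bags: B1 = {3, 8}  B2 = {3, 6}  B3 = {6, 7}  B4 = {4, 7}  B5 = {0, 4}  B6 = {0, 5}  B7 = {1, 5}  B8 = {1, 2}
Tree: B1–B2, B2–B3, B3–B4, B4–B5, B5–B6, B6–B7, B7–B8

Every bag has size at most 2, so the width is 2 − 1 = 1 and tw(G) ≤ 1. Since G has at least one edge (e.g. 8–3), it is not an edgeless graph, so tw(G) ≥ 1. Hence tw(G) = 1 exactly.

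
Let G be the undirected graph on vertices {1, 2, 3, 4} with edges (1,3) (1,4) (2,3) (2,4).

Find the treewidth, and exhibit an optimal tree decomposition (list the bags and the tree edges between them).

Treewidth 2.
One such decomposition:
Bags: B1 = {2, 3, 4}  B2 = {1, 3, 4}
Tree: B1–B2

Each bag holds 3 vertices, so the decomposition has width 2, which upper-bounds the treewidth. For the lower bound, G contains the cycle 3–2–4–1–3, so G is not a forest; only forests have treewidth ≤ 1, hence tw(G) ≥ 2. Therefore the treewidth is 2.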